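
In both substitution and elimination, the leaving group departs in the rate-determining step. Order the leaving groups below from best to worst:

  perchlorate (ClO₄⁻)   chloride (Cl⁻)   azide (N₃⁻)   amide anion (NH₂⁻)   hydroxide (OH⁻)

perchlorate (ClO₄⁻) > chloride (Cl⁻) > azide (N₃⁻) > hydroxide (OH⁻) > amide anion (NH₂⁻)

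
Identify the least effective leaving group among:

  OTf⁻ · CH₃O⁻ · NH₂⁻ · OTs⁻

OTf⁻: pKₐ(CF₃SO₃H (triflic acid)) ≈ -14
OTs⁻: pKₐ(p-CH₃C₆H₄SO₃H (TsOH)) ≈ -2.8
CH₃O⁻: pKₐ(CH₃OH) ≈ 15.5
NH₂⁻: pKₐ(NH₃) ≈ 38

NH₂⁻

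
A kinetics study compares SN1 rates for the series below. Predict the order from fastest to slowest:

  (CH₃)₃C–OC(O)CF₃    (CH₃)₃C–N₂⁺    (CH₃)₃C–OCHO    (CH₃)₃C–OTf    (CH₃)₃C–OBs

(CH₃)₃C–N₂⁺ > (CH₃)₃C–OTf > (CH₃)₃C–OBs > (CH₃)₃C–OC(O)CF₃ > (CH₃)₃C–OCHO

Same R in every case — rank the leaving groups.
The more stable X⁻ (or X) is on its own — i.e. the weaker a base it is — the better a leaving group it makes.
(CH₃)₃C–N₂⁺ loses N₂: no meaningful conjugate acid; N₂ departs as an exceptionally stable neutral molecule
(CH₃)₃C–OTf loses OTf⁻: pKₐ(CF₃SO₃H (triflic acid)) ≈ -14
(CH₃)₃C–OBs loses OBs⁻: pKₐ(p-BrC₆H₄SO₃H) ≈ -2.8
(CH₃)₃C–OC(O)CF₃ loses CF₃COO⁻: pKₐ(CF₃COOH) ≈ 0.2
(CH₃)₃C–OCHO loses HCOO⁻: pKₐ(HCOOH) ≈ 3.8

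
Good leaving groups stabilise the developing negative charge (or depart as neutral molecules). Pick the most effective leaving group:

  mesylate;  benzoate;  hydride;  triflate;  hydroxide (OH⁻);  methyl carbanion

triflate

The more stable X⁻ (or X) is on its own — i.e. the weaker a base it is — the better a leaving group it makes.
triflate: pKₐ(CF₃SO₃H (triflic acid)) ≈ -14
mesylate: pKₐ(CH₃SO₃H (MsOH)) ≈ -1.9
benzoate: pKₐ(C₆H₅COOH) ≈ 4.2
hydroxide (OH⁻): pKₐ(H₂O) ≈ 15.7
hydride: pKₐ(H₂) ≈ 36
methyl carbanion: pKₐ(CH₄) ≈ 48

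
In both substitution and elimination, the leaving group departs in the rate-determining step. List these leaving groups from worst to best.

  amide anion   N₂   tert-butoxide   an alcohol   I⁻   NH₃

N₂: no meaningful conjugate acid; N₂ departs as an exceptionally stable neutral molecule
I⁻: pKₐ(HI) ≈ -10 — large, highly polarisable; very weak base
an alcohol: pKₐ(R'OH₂⁺) ≈ -2.4
NH₃: pKₐ(NH₄⁺) ≈ 9.2 — neutral but moderately basic; leaves from R–NH₃⁺
tert-butoxide: pKₐ(t-BuOH) ≈ 18 — bulky, strongly basic alkoxide
amide anion: pKₐ(NH₃) ≈ 38
Listed from poorest to best leaving group as asked.

amide anion < tert-butoxide < NH₃ < an alcohol < I⁻ < N₂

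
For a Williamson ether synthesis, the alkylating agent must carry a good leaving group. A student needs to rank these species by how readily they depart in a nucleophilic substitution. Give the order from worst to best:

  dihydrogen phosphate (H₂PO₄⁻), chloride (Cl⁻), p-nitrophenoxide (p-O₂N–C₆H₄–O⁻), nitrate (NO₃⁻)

chloride (Cl⁻): pKₐ(HCl) ≈ -7
nitrate (NO₃⁻): pKₐ(HNO₃) ≈ -1.3
dihydrogen phosphate (H₂PO₄⁻): pKₐ(H₃PO₄) ≈ 2.1
p-nitrophenoxide (p-O₂N–C₆H₄–O⁻): pKₐ(p-nitrophenol) ≈ 7.2
Reversing gives the worst-to-best order requested.

p-nitrophenoxide (p-O₂N–C₆H₄–O⁻) < dihydrogen phosphate (H₂PO₄⁻) < nitrate (NO₃⁻) < chloride (Cl⁻)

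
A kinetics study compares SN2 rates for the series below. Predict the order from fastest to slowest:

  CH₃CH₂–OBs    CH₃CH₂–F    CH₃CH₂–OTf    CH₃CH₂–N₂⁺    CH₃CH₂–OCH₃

Same R in every case — rank the leaving groups.
A good leaving group is a weak base: the lower the pKₐ of its conjugate acid, the more readily it departs.
CH₃CH₂–N₂⁺ loses N₂: no meaningful conjugate acid; N₂ departs as an exceptionally stable neutral molecule
CH₃CH₂–OTf loses OTf⁻: pKₐ(CF₃SO₃H (triflic acid)) ≈ -14
CH₃CH₂–OBs loses OBs⁻: pKₐ(p-BrC₆H₄SO₃H) ≈ -2.8
CH₃CH₂–F loses F⁻: pKₐ(HF) ≈ 3.2
CH₃CH₂–OCH₃ loses CH₃O⁻: pKₐ(CH₃OH) ≈ 15.5

CH₃CH₂–N₂⁺ > CH₃CH₂–OTf > CH₃CH₂–OBs > CH₃CH₂–F > CH₃CH₂–OCH₃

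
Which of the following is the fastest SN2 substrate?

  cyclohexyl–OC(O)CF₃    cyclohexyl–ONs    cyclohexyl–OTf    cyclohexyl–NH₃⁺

The skeletons are identical, so relative rate is governed entirely by leaving-group ability.
A good leaving group is a weak base: the lower the pKₐ of its conjugate acid, the more readily it departs.
cyclohexyl–OTf loses OTf⁻: pKₐ(CF₃SO₃H (triflic acid)) ≈ -14
cyclohexyl–ONs loses ONs⁻: pKₐ(p-O₂NC₆H₄SO₃H) ≈ -3.5
cyclohexyl–OC(O)CF₃ loses CF₃COO⁻: pKₐ(CF₃COOH) ≈ 0.2
cyclohexyl–NH₃⁺ loses NH₃: pKₐ(NH₄⁺) ≈ 9.2

cyclohexyl–OTf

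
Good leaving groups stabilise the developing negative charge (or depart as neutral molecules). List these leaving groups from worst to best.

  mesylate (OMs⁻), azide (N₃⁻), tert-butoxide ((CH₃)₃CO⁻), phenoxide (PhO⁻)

Rank by basicity of the departing species: weakest base leaves most easily.
mesylate (OMs⁻): pKₐ(CH₃SO₃H (MsOH)) ≈ -1.9
azide (N₃⁻): pKₐ(HN₃) ≈ 4.7
phenoxide (PhO⁻): pKₐ(C₆H₅OH (phenol)) ≈ 10
tert-butoxide ((CH₃)₃CO⁻): pKₐ(t-BuOH) ≈ 18
The question asks for worst first, so the sequence is read in increasing leaving-group ability.

tert-butoxide ((CH₃)₃CO⁻) < phenoxide (PhO⁻) < azide (N₃⁻) < mesylate (OMs⁻)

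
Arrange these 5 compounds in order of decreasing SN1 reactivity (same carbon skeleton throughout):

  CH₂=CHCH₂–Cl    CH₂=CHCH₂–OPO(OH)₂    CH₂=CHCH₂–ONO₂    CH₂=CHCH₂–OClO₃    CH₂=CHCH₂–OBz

CH₂=CHCH₂–OClO₃ > CH₂=CHCH₂–Cl > CH₂=CHCH₂–ONO₂ > CH₂=CHCH₂–OPO(OH)₂ > CH₂=CHCH₂–OBz

With the same alkyl group throughout, only the leaving group differentiates the rates.
Rank by basicity of the departing species: weakest base leaves most easily.
CH₂=CHCH₂–OClO₃ loses ClO₄⁻: pKₐ(HClO₄) ≈ -10
CH₂=CHCH₂–Cl loses Cl⁻: pKₐ(HCl) ≈ -7
CH₂=CHCH₂–ONO₂ loses NO₃⁻: pKₐ(HNO₃) ≈ -1.3
CH₂=CHCH₂–OPO(OH)₂ loses H₂PO₄⁻: pKₐ(H₃PO₄) ≈ 2.1
CH₂=CHCH₂–OBz loses PhCOO⁻: pKₐ(C₆H₅COOH) ≈ 4.2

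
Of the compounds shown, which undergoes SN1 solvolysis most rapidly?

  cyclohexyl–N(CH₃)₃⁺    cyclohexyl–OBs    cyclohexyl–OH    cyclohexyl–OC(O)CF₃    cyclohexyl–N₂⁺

With the same alkyl group throughout, only the leaving group differentiates the rates.
Rank by basicity of the departing species: weakest base leaves most easily.
cyclohexyl–N₂⁺ loses N₂: no meaningful conjugate acid; N₂ departs as an exceptionally stable neutral molecule
cyclohexyl–OBs loses OBs⁻: pKₐ(p-BrC₆H₄SO₃H) ≈ -2.8
cyclohexyl–OC(O)CF₃ loses CF₃COO⁻: pKₐ(CF₃COOH) ≈ 0.2
cyclohexyl–N(CH₃)₃⁺ loses NR'₃: pKₐ(R'₃NH⁺) ≈ 10.7
cyclohexyl–OH loses OH⁻: pKₐ(H₂O) ≈ 15.7

cyclohexyl–N₂⁺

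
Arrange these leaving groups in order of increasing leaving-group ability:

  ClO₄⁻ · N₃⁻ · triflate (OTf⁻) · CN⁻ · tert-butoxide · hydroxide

Leaving-group ability tracks the stability of the departed species; conjugate-acid pKₐ is the usual yardstick (lower pKₐ → better LG).
triflate (OTf⁻): pKₐ(CF₃SO₃H (triflic acid)) ≈ -14
ClO₄⁻: pKₐ(HClO₄) ≈ -10
N₃⁻: pKₐ(HN₃) ≈ 4.7
CN⁻: pKₐ(HCN) ≈ 9.2
hydroxide: pKₐ(H₂O) ≈ 15.7
tert-butoxide: pKₐ(t-BuOH) ≈ 18
Listed from poorest to best leaving group as asked.

tert-butoxide < hydroxide < CN⁻ < N₃⁻ < ClO₄⁻ < triflate (OTf⁻)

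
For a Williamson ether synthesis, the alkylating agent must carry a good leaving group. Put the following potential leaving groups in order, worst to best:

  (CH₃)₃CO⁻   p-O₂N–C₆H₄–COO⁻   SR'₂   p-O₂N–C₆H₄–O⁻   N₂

N₂: no meaningful conjugate acid; N₂ departs as an exceptionally stable neutral molecule
SR'₂: pKₐ(R'₂SH⁺) ≈ -7
p-O₂N–C₆H₄–COO⁻: pKₐ(p-nitrobenzoic acid) ≈ 3.4 — electron-withdrawing nitro group stabilises the carboxylate
p-O₂N–C₆H₄–O⁻: pKₐ(p-nitrophenol) ≈ 7.2 — nitro group delocalises the charge; the classic chromogenic LG
(CH₃)₃CO⁻: pKₐ(t-BuOH) ≈ 18
Reversing gives the worst-to-best order requested.

(CH₃)₃CO⁻ < p-O₂N–C₆H₄–O⁻ < p-O₂N–C₆H₄–COO⁻ < SR'₂ < N₂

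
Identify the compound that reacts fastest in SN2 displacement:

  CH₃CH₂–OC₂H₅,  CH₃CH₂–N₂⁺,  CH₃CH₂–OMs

CH₃CH₂–N₂⁺

Same R in every case — rank the leaving groups.
A good leaving group is a weak base: the lower the pKₐ of its conjugate acid, the more readily it departs.
CH₃CH₂–N₂⁺ loses N₂: no meaningful conjugate acid; N₂ departs as an exceptionally stable neutral molecule
CH₃CH₂–OMs loses OMs⁻: pKₐ(CH₃SO₃H (MsOH)) ≈ -1.9
CH₃CH₂–OC₂H₅ loses CH₃CH₂O⁻: pKₐ(CH₃CH₂OH) ≈ 16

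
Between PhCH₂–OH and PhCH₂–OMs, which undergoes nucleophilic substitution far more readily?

From PhCH₂–OH the departing group would be OH⁻ (pKₐ(H₂O) ≈ 15.7). Strong base; essentially never leaves without prior activation.
From PhCH₂–OMs the leaving group is OMs⁻ (pKₐ(CH₃SO₃H (MsOH)) ≈ -1.9). Resonance-delocalised alkanesulfonate.
(In practice PhCH₂–OMs is made from PhCH₂–OH by treatment with MsCl / Et₃N, converting the hydroxyl into a mesylate.)

PhCH₂–OMs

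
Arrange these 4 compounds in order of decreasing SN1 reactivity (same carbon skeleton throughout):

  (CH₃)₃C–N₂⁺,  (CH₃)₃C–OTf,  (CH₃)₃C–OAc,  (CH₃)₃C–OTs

The skeletons are identical, so relative rate is governed entirely by leaving-group ability.
Leaving-group ability tracks the stability of the departed species; conjugate-acid pKₐ is the usual yardstick (lower pKₐ → better LG).
(CH₃)₃C–N₂⁺ loses N₂: no meaningful conjugate acid; N₂ departs as an exceptionally stable neutral molecule
(CH₃)₃C–OTf loses OTf⁻: pKₐ(CF₃SO₃H (triflic acid)) ≈ -14
(CH₃)₃C–OTs loses OTs⁻: pKₐ(p-CH₃C₆H₄SO₃H (TsOH)) ≈ -2.8
(CH₃)₃C–OAc loses AcO⁻: pKₐ(CH₃COOH) ≈ 4.8

(CH₃)₃C–N₂⁺ > (CH₃)₃C–OTf > (CH₃)₃C–OTs > (CH₃)₃C–OAc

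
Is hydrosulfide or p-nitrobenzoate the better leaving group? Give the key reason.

p-nitrobenzoate is the better leaving group.
pKₐ(p-nitrobenzoic acid) ≈ 3.4 versus pKₐ(H₂S) ≈ 7: p-nitrobenzoate is the much weaker base.
Electron-withdrawing nitro group stabilises the carboxylate.

p-nitrobenzoate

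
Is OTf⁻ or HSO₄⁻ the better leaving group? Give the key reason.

OTf⁻

OTf⁻ is the better leaving group.
pKₐ(CF₃SO₃H (triflic acid)) ≈ -14 versus pKₐ(H₂SO₄) ≈ -3: OTf⁻ is the much weaker base.
Charge spread over three oxygens and a CF₃ group; the premier leaving group in synthesis.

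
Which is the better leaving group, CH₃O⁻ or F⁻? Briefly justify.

F⁻ is the better leaving group.
pKₐ(HF) ≈ 3.2 versus pKₐ(CH₃OH) ≈ 15.5: F⁻ is the much weaker base.
Small and strongly basic; the poor halide leaving group.

F⁻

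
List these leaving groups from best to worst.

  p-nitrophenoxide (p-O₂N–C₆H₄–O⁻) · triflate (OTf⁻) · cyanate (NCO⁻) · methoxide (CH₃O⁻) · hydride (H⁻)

triflate (OTf⁻): pKₐ(CF₃SO₃H (triflic acid)) ≈ -14
cyanate (NCO⁻): pKₐ(HOCN) ≈ 3.5 — resonance between N and O
p-nitrophenoxide (p-O₂N–C₆H₄–O⁻): pKₐ(p-nitrophenol) ≈ 7.2
methoxide (CH₃O⁻): pKₐ(CH₃OH) ≈ 15.5 — strong base; alkoxides do not leave unassisted
hydride (H⁻): pKₐ(H₂) ≈ 36 — extremely strong base; leaves only in special hydride-transfer contexts

triflate (OTf⁻) > cyanate (NCO⁻) > p-nitrophenoxide (p-O₂N–C₆H₄–O⁻) > methoxide (CH₃O⁻) > hydride (H⁻)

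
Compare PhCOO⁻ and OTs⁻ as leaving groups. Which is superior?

OTs⁻ is the better leaving group.
pKₐ(p-CH₃C₆H₄SO₃H (TsOH)) ≈ -2.8 versus pKₐ(C₆H₅COOH) ≈ 4.2: OTs⁻ is the much weaker base.
Resonance-delocalised arenesulfonate.

OTs⁻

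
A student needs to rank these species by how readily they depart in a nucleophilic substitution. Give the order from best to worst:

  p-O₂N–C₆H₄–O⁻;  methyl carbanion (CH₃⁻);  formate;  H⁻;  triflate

The more stable X⁻ (or X) is on its own — i.e. the weaker a base it is — the better a leaving group it makes.
triflate: pKₐ(CF₃SO₃H (triflic acid)) ≈ -14
formate: pKₐ(HCOOH) ≈ 3.8
p-O₂N–C₆H₄–O⁻: pKₐ(p-nitrophenol) ≈ 7.2
H⁻: pKₐ(H₂) ≈ 36
methyl carbanion (CH₃⁻): pKₐ(CH₄) ≈ 48

triflate > formate > p-O₂N–C₆H₄–O⁻ > H⁻ > methyl carbanion (CH₃⁻)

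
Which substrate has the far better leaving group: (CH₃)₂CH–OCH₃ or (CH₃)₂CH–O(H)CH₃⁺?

From (CH₃)₂CH–OCH₃ the departing group would be CH₃O⁻ (pKₐ(CH₃OH) ≈ 15.5). Strong base; alkoxides do not leave unassisted.
From (CH₃)₂CH–O(H)CH₃⁺ the leaving group is R'OH (pKₐ(R'OH₂⁺) ≈ -2.4). Neutral; leaves from a protonated ether (an oxonium ion, R–O(H)R'⁺).
(In practice (CH₃)₂CH–O(H)CH₃⁺ is made from (CH₃)₂CH–OCH₃ by protonation with concentrated HI, allowing neutral methanol, rather than methoxide, to depart.)

(CH₃)₂CH–O(H)CH₃⁺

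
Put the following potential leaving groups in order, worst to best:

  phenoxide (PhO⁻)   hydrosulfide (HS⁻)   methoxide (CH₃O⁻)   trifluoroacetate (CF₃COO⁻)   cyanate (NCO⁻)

methoxide (CH₃O⁻) < phenoxide (PhO⁻) < hydrosulfide (HS⁻) < cyanate (NCO⁻) < trifluoroacetate (CF₃COO⁻)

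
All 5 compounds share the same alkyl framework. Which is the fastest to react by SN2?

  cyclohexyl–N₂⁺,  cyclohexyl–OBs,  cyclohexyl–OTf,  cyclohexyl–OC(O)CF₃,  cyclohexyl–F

cyclohexyl–N₂⁺

With the same alkyl group throughout, only the leaving group differentiates the rates.
Leaving-group ability tracks the stability of the departed species; conjugate-acid pKₐ is the usual yardstick (lower pKₐ → better LG).
cyclohexyl–N₂⁺ loses N₂: no meaningful conjugate acid; N₂ departs as an exceptionally stable neutral molecule
cyclohexyl–OTf loses OTf⁻: pKₐ(CF₃SO₃H (triflic acid)) ≈ -14
cyclohexyl–OBs loses OBs⁻: pKₐ(p-BrC₆H₄SO₃H) ≈ -2.8
cyclohexyl–OC(O)CF₃ loses CF₃COO⁻: pKₐ(CF₃COOH) ≈ 0.2
cyclohexyl–F loses F⁻: pKₐ(HF) ≈ 3.2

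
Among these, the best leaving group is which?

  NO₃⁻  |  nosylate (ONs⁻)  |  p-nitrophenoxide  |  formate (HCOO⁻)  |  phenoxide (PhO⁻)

nosylate (ONs⁻)

Rank by basicity of the departing species: weakest base leaves most easily.
nosylate (ONs⁻): pKₐ(p-O₂NC₆H₄SO₃H) ≈ -3.5
NO₃⁻: pKₐ(HNO₃) ≈ -1.3
formate (HCOO⁻): pKₐ(HCOOH) ≈ 3.8
p-nitrophenoxide: pKₐ(p-nitrophenol) ≈ 7.2
phenoxide (PhO⁻): pKₐ(C₆H₅OH (phenol)) ≈ 10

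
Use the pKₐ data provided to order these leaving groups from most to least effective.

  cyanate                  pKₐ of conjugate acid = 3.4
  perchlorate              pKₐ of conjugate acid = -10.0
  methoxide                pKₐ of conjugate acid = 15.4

Lower conjugate-acid pKₐ ⇒ weaker base ⇒ better leaving group.
Sorting by the given values: perchlorate (-10.0), cyanate (3.4), methoxide (15.4).

perchlorate > cyanate > methoxide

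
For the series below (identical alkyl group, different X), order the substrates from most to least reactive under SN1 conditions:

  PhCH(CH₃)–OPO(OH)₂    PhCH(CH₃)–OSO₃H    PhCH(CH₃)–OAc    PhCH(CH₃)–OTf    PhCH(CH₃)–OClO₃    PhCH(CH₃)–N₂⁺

PhCH(CH₃)–N₂⁺ > PhCH(CH₃)–OTf > PhCH(CH₃)–OClO₃ > PhCH(CH₃)–OSO₃H > PhCH(CH₃)–OPO(OH)₂ > PhCH(CH₃)–OAc

Same R in every case — rank the leaving groups.
Leaving-group ability tracks the stability of the departed species; conjugate-acid pKₐ is the usual yardstick (lower pKₐ → better LG).
PhCH(CH₃)–N₂⁺ loses N₂: no meaningful conjugate acid; N₂ departs as an exceptionally stable neutral molecule
PhCH(CH₃)–OTf loses OTf⁻: pKₐ(CF₃SO₃H (triflic acid)) ≈ -14
PhCH(CH₃)–OClO₃ loses ClO₄⁻: pKₐ(HClO₄) ≈ -10
PhCH(CH₃)–OSO₃H loses HSO₄⁻: pKₐ(H₂SO₄) ≈ -3
PhCH(CH₃)–OPO(OH)₂ loses H₂PO₄⁻: pKₐ(H₃PO₄) ≈ 2.1
PhCH(CH₃)–OAc loses AcO⁻: pKₐ(CH₃COOH) ≈ 4.8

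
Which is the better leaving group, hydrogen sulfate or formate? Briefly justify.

hydrogen sulfate

hydrogen sulfate is the better leaving group.
pKₐ(H₂SO₄) ≈ -3 versus pKₐ(HCOOH) ≈ 3.8: hydrogen sulfate is the much weaker base.
Conjugate base of a strong mineral acid.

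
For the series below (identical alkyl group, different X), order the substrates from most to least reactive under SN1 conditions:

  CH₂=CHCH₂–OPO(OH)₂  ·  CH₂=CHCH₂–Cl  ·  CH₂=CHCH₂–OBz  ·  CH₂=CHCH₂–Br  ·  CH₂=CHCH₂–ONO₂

The skeletons are identical, so relative rate is governed entirely by leaving-group ability.
The more stable X⁻ (or X) is on its own — i.e. the weaker a base it is — the better a leaving group it makes.
CH₂=CHCH₂–Br loses Br⁻: pKₐ(HBr) ≈ -9
CH₂=CHCH₂–Cl loses Cl⁻: pKₐ(HCl) ≈ -7
CH₂=CHCH₂–ONO₂ loses NO₃⁻: pKₐ(HNO₃) ≈ -1.3
CH₂=CHCH₂–OPO(OH)₂ loses H₂PO₄⁻: pKₐ(H₃PO₄) ≈ 2.1
CH₂=CHCH₂–OBz loses PhCOO⁻: pKₐ(C₆H₅COOH) ≈ 4.2

CH₂=CHCH₂–Br > CH₂=CHCH₂–Cl > CH₂=CHCH₂–ONO₂ > CH₂=CHCH₂–OPO(OH)₂ > CH₂=CHCH₂–OBz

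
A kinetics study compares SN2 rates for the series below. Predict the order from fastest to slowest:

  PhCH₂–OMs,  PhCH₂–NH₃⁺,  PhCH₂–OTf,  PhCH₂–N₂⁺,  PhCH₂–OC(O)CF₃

Same R in every case — rank the leaving groups.
The more stable X⁻ (or X) is on its own — i.e. the weaker a base it is — the better a leaving group it makes.
PhCH₂–N₂⁺ loses N₂: no meaningful conjugate acid; N₂ departs as an exceptionally stable neutral molecule
PhCH₂–OTf loses OTf⁻: pKₐ(CF₃SO₃H (triflic acid)) ≈ -14
PhCH₂–OMs loses OMs⁻: pKₐ(CH₃SO₃H (MsOH)) ≈ -1.9
PhCH₂–OC(O)CF₃ loses CF₃COO⁻: pKₐ(CF₃COOH) ≈ 0.2
PhCH₂–NH₃⁺ loses NH₃: pKₐ(NH₄⁺) ≈ 9.2

PhCH₂–N₂⁺ > PhCH₂–OTf > PhCH₂–OMs > PhCH₂–OC(O)CF₃ > PhCH₂–NH₃⁺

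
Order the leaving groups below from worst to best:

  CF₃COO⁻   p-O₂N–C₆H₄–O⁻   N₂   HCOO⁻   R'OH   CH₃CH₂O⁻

The more stable X⁻ (or X) is on its own — i.e. the weaker a base it is — the better a leaving group it makes.
N₂: no meaningful conjugate acid; N₂ departs as an exceptionally stable neutral molecule
R'OH: pKₐ(R'OH₂⁺) ≈ -2.4
CF₃COO⁻: pKₐ(CF₃COOH) ≈ 0.2
HCOO⁻: pKₐ(HCOOH) ≈ 3.8
p-O₂N–C₆H₄–O⁻: pKₐ(p-nitrophenol) ≈ 7.2
CH₃CH₂O⁻: pKₐ(CH₃CH₂OH) ≈ 16
The question asks for worst first, so the sequence is read in increasing leaving-group ability.

CH₃CH₂O⁻ < p-O₂N–C₆H₄–O⁻ < HCOO⁻ < CF₃COO⁻ < R'OH < N₂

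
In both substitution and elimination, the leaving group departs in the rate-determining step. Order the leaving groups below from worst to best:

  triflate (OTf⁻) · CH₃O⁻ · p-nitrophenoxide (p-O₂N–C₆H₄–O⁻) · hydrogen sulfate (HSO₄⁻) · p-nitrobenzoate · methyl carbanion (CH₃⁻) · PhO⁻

methyl carbanion (CH₃⁻) < CH₃O⁻ < PhO⁻ < p-nitrophenoxide (p-O₂N–C₆H₄–O⁻) < p-nitrobenzoate < hydrogen sulfate (HSO₄⁻) < triflate (OTf⁻)

Rank by basicity of the departing species: weakest base leaves most easily.
triflate (OTf⁻): pKₐ(CF₃SO₃H (triflic acid)) ≈ -14
hydrogen sulfate (HSO₄⁻): pKₐ(H₂SO₄) ≈ -3
p-nitrobenzoate: pKₐ(p-nitrobenzoic acid) ≈ 3.4
p-nitrophenoxide (p-O₂N–C₆H₄–O⁻): pKₐ(p-nitrophenol) ≈ 7.2
PhO⁻: pKₐ(C₆H₅OH (phenol)) ≈ 10
CH₃O⁻: pKₐ(CH₃OH) ≈ 15.5
methyl carbanion (CH₃⁻): pKₐ(CH₄) ≈ 48
Listed from poorest to best leaving group as asked.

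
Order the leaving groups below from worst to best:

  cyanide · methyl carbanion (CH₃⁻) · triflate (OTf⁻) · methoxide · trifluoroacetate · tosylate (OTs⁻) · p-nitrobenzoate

triflate (OTf⁻): pKₐ(CF₃SO₃H (triflic acid)) ≈ -14 — charge spread over three oxygens and a CF₃ group; the premier leaving group in synthesis
tosylate (OTs⁻): pKₐ(p-CH₃C₆H₄SO₃H (TsOH)) ≈ -2.8 — resonance-delocalised arenesulfonate
trifluoroacetate: pKₐ(CF₃COOH) ≈ 0.2
p-nitrobenzoate: pKₐ(p-nitrobenzoic acid) ≈ 3.4 — electron-withdrawing nitro group stabilises the carboxylate
cyanide: pKₐ(HCN) ≈ 9.2
methoxide: pKₐ(CH₃OH) ≈ 15.5
methyl carbanion (CH₃⁻): pKₐ(CH₄) ≈ 48
The question asks for worst first, so the sequence is read in increasing leaving-group ability.

methyl carbanion (CH₃⁻) < methoxide < cyanide < p-nitrobenzoate < trifluoroacetate < tosylate (OTs⁻) < triflate (OTf⁻)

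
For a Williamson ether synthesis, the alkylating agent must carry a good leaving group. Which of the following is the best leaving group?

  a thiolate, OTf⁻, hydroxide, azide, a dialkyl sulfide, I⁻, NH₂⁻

Rank by basicity of the departing species: weakest base leaves most easily.
OTf⁻: pKₐ(CF₃SO₃H (triflic acid)) ≈ -14
I⁻: pKₐ(HI) ≈ -10
a dialkyl sulfide: pKₐ(R'₂SH⁺) ≈ -7
azide: pKₐ(HN₃) ≈ 4.7
a thiolate: pKₐ(RSH (a thiol)) ≈ 10.5
hydroxide: pKₐ(H₂O) ≈ 15.7
NH₂⁻: pKₐ(NH₃) ≈ 38

OTf⁻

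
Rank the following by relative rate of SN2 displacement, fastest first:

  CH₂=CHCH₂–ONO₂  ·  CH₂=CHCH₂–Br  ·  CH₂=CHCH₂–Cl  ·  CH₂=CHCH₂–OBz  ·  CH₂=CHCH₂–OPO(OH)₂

Same R in every case — rank the leaving groups.
Rank by basicity of the departing species: weakest base leaves most easily.
CH₂=CHCH₂–Br loses Br⁻: pKₐ(HBr) ≈ -9
CH₂=CHCH₂–Cl loses Cl⁻: pKₐ(HCl) ≈ -7
CH₂=CHCH₂–ONO₂ loses NO₃⁻: pKₐ(HNO₃) ≈ -1.3
CH₂=CHCH₂–OPO(OH)₂ loses H₂PO₄⁻: pKₐ(H₃PO₄) ≈ 2.1
CH₂=CHCH₂–OBz loses PhCOO⁻: pKₐ(C₆H₅COOH) ≈ 4.2

CH₂=CHCH₂–Br > CH₂=CHCH₂–Cl > CH₂=CHCH₂–ONO₂ > CH₂=CHCH₂–OPO(OH)₂ > CH₂=CHCH₂–OBz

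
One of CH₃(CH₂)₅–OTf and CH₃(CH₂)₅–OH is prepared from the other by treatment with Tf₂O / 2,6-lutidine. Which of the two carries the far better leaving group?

CH₃(CH₂)₅–OTf

From CH₃(CH₂)₅–OH the departing group would be OH⁻ (pKₐ(H₂O) ≈ 15.7). Strong base; essentially never leaves without prior activation.
From CH₃(CH₂)₅–OTf the leaving group is OTf⁻ (pKₐ(CF₃SO₃H (triflic acid)) ≈ -14). Charge spread over three oxygens and a CF₃ group; the premier leaving group in synthesis.
Treatment with Tf₂O / 2,6-lutidine works by converting the hydroxyl into a triflate, making CH₃(CH₂)₅–OTf enormously more reactive.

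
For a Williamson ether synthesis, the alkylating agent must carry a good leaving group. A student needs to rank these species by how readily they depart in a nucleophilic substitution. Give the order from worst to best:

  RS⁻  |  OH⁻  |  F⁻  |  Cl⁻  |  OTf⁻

The more stable X⁻ (or X) is on its own — i.e. the weaker a base it is — the better a leaving group it makes.
OTf⁻: pKₐ(CF₃SO₃H (triflic acid)) ≈ -14
Cl⁻: pKₐ(HCl) ≈ -7
F⁻: pKₐ(HF) ≈ 3.2
RS⁻: pKₐ(RSH (a thiol)) ≈ 10.5
OH⁻: pKₐ(H₂O) ≈ 15.7
The question asks for worst first, so the sequence is read in increasing leaving-group ability.

OH⁻ < RS⁻ < F⁻ < Cl⁻ < OTf⁻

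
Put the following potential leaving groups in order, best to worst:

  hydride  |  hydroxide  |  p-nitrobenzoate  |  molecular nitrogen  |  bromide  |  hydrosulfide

molecular nitrogen > bromide > p-nitrobenzoate > hydrosulfide > hydroxide > hydride

A good leaving group is a weak base: the lower the pKₐ of its conjugate acid, the more readily it departs.
molecular nitrogen: no meaningful conjugate acid; N₂ departs as an exceptionally stable neutral molecule
bromide: pKₐ(HBr) ≈ -9 — weak base; good leaving group
p-nitrobenzoate: pKₐ(p-nitrobenzoic acid) ≈ 3.4 — electron-withdrawing nitro group stabilises the carboxylate
hydrosulfide: pKₐ(H₂S) ≈ 7 — larger and more polarisable than the oxygen analogue
hydroxide: pKₐ(H₂O) ≈ 15.7
hydride: pKₐ(H₂) ≈ 36 — extremely strong base; leaves only in special hydride-transfer contexts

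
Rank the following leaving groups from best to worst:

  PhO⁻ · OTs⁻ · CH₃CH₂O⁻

Rank by basicity of the departing species: weakest base leaves most easily.
OTs⁻: pKₐ(p-CH₃C₆H₄SO₃H (TsOH)) ≈ -2.8
PhO⁻: pKₐ(C₆H₅OH (phenol)) ≈ 10
CH₃CH₂O⁻: pKₐ(CH₃CH₂OH) ≈ 16

OTs⁻ > PhO⁻ > CH₃CH₂O⁻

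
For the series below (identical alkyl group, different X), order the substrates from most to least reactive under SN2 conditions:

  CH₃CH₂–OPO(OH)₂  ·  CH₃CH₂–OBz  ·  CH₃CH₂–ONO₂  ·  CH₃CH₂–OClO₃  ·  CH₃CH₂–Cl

CH₃CH₂–OClO₃ > CH₃CH₂–Cl > CH₃CH₂–ONO₂ > CH₃CH₂–OPO(OH)₂ > CH₃CH₂–OBz

Identical carbon frameworks mean the comparison reduces to leaving-group quality.
Leaving-group ability tracks the stability of the departed species; conjugate-acid pKₐ is the usual yardstick (lower pKₐ → better LG).
CH₃CH₂–OClO₃ loses ClO₄⁻: pKₐ(HClO₄) ≈ -10
CH₃CH₂–Cl loses Cl⁻: pKₐ(HCl) ≈ -7
CH₃CH₂–ONO₂ loses NO₃⁻: pKₐ(HNO₃) ≈ -1.3
CH₃CH₂–OPO(OH)₂ loses H₂PO₄⁻: pKₐ(H₃PO₄) ≈ 2.1
CH₃CH₂–OBz loses PhCOO⁻: pKₐ(C₆H₅COOH) ≈ 4.2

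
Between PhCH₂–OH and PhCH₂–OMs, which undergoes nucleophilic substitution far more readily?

PhCH₂–OMs

From PhCH₂–OH the departing group would be OH⁻ (pKₐ(H₂O) ≈ 15.7). Strong base; essentially never leaves without prior activation.
From PhCH₂–OMs the leaving group is OMs⁻ (pKₐ(CH₃SO₃H (MsOH)) ≈ -1.9). Resonance-delocalised alkanesulfonate.
(In practice PhCH₂–OMs is made from PhCH₂–OH by treatment with MsCl / Et₃N, converting the hydroxyl into a mesylate.)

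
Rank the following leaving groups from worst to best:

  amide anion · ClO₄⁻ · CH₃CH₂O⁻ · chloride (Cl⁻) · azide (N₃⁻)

ClO₄⁻: pKₐ(HClO₄) ≈ -10
chloride (Cl⁻): pKₐ(HCl) ≈ -7 — moderately weak base
azide (N₃⁻): pKₐ(HN₃) ≈ 4.7 — linear, resonance-stabilised
CH₃CH₂O⁻: pKₐ(CH₃CH₂OH) ≈ 16
amide anion: pKₐ(NH₃) ≈ 38 — extremely strong base; never a leaving group
Listed from poorest to best leaving group as asked.

amide anion < CH₃CH₂O⁻ < azide (N₃⁻) < chloride (Cl⁻) < ClO₄⁻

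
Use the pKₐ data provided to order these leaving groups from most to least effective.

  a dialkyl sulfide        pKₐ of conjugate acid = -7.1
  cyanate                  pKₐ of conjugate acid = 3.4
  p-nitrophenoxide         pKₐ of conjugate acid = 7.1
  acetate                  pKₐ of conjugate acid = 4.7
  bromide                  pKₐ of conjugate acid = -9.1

Lower conjugate-acid pKₐ ⇒ weaker base ⇒ better leaving group.
Sorting by the given values: bromide (-9.1), a dialkyl sulfide (-7.1), cyanate (3.4), acetate (4.7), p-nitrophenoxide (7.1).

bromide > a dialkyl sulfide > cyanate > acetate > p-nitrophenoxide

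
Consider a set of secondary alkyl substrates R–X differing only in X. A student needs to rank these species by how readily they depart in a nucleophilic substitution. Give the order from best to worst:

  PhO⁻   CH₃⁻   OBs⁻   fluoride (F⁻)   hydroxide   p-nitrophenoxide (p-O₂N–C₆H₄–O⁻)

OBs⁻ > fluoride (F⁻) > p-nitrophenoxide (p-O₂N–C₆H₄–O⁻) > PhO⁻ > hydroxide > CH₃⁻

The more stable X⁻ (or X) is on its own — i.e. the weaker a base it is — the better a leaving group it makes.
OBs⁻: pKₐ(p-BrC₆H₄SO₃H) ≈ -2.8
fluoride (F⁻): pKₐ(HF) ≈ 3.2
p-nitrophenoxide (p-O₂N–C₆H₄–O⁻): pKₐ(p-nitrophenol) ≈ 7.2 — nitro group delocalises the charge; the classic chromogenic LG
PhO⁻: pKₐ(C₆H₅OH (phenol)) ≈ 10 — resonance into the ring helps, but still a poor LG
hydroxide: pKₐ(H₂O) ≈ 15.7
CH₃⁻: pKₐ(CH₄) ≈ 48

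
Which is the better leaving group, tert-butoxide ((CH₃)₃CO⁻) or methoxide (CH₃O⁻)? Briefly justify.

methoxide (CH₃O⁻) is the better leaving group.
pKₐ(CH₃OH) ≈ 15.5 versus pKₐ(t-BuOH) ≈ 18: methoxide (CH₃O⁻) is the much weaker base.
Strong base; alkoxides do not leave unassisted.

methoxide (CH₃O⁻)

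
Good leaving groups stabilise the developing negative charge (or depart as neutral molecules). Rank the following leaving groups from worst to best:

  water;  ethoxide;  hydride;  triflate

The more stable X⁻ (or X) is on its own — i.e. the weaker a base it is — the better a leaving group it makes.
triflate: pKₐ(CF₃SO₃H (triflic acid)) ≈ -14
water: pKₐ(H₃O⁺) ≈ -1.7
ethoxide: pKₐ(CH₃CH₂OH) ≈ 16
hydride: pKₐ(H₂) ≈ 36
The question asks for worst first, so the sequence is read in increasing leaving-group ability.

hydride < ethoxide < water < triflate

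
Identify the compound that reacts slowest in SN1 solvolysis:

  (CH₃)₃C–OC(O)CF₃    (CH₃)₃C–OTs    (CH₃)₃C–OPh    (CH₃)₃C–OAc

(CH₃)₃C–OPh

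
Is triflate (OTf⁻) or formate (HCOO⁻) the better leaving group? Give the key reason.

triflate (OTf⁻)

triflate (OTf⁻) is the better leaving group.
pKₐ(CF₃SO₃H (triflic acid)) ≈ -14 versus pKₐ(HCOOH) ≈ 3.8: triflate (OTf⁻) is the much weaker base.
Charge spread over three oxygens and a CF₃ group; the premier leaving group in synthesis.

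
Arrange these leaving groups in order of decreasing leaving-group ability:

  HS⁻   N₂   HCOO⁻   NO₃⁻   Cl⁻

N₂: no meaningful conjugate acid; N₂ departs as an exceptionally stable neutral molecule
Cl⁻: pKₐ(HCl) ≈ -7
NO₃⁻: pKₐ(HNO₃) ≈ -1.3 — resonance-delocalised over three oxygens
HCOO⁻: pKₐ(HCOOH) ≈ 3.8 — resonance-stabilised carboxylate
HS⁻: pKₐ(H₂S) ≈ 7 — larger and more polarisable than the oxygen analogue

N₂ > Cl⁻ > NO₃⁻ > HCOO⁻ > HS⁻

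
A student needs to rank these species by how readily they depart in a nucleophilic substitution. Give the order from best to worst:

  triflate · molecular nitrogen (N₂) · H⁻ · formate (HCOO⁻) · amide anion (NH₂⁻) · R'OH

The more stable X⁻ (or X) is on its own — i.e. the weaker a base it is — the better a leaving group it makes.
molecular nitrogen (N₂): no meaningful conjugate acid; N₂ departs as an exceptionally stable neutral molecule
triflate: pKₐ(CF₃SO₃H (triflic acid)) ≈ -14
R'OH: pKₐ(R'OH₂⁺) ≈ -2.4
formate (HCOO⁻): pKₐ(HCOOH) ≈ 3.8
H⁻: pKₐ(H₂) ≈ 36
amide anion (NH₂⁻): pKₐ(NH₃) ≈ 38

molecular nitrogen (N₂) > triflate > R'OH > formate (HCOO⁻) > H⁻ > amide anion (NH₂⁻)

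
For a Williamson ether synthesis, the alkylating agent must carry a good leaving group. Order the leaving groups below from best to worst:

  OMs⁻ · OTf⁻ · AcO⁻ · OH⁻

OTf⁻ > OMs⁻ > AcO⁻ > OH⁻

OTf⁻: pKₐ(CF₃SO₃H (triflic acid)) ≈ -14
OMs⁻: pKₐ(CH₃SO₃H (MsOH)) ≈ -1.9
AcO⁻: pKₐ(CH₃COOH) ≈ 4.8
OH⁻: pKₐ(H₂O) ≈ 15.7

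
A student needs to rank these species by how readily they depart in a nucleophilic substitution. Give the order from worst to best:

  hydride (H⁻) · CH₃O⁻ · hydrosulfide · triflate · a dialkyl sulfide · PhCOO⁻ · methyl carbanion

methyl carbanion < hydride (H⁻) < CH₃O⁻ < hydrosulfide < PhCOO⁻ < a dialkyl sulfide < triflate

A good leaving group is a weak base: the lower the pKₐ of its conjugate acid, the more readily it departs.
triflate: pKₐ(CF₃SO₃H (triflic acid)) ≈ -14
a dialkyl sulfide: pKₐ(R'₂SH⁺) ≈ -7
PhCOO⁻: pKₐ(C₆H₅COOH) ≈ 4.2 — aryl carboxylate
hydrosulfide: pKₐ(H₂S) ≈ 7
CH₃O⁻: pKₐ(CH₃OH) ≈ 15.5 — strong base; alkoxides do not leave unassisted
hydride (H⁻): pKₐ(H₂) ≈ 36 — extremely strong base; leaves only in special hydride-transfer contexts
methyl carbanion: pKₐ(CH₄) ≈ 48 — unstabilised carbanion; the worst conceivable leaving group
Listed from poorest to best leaving group as asked.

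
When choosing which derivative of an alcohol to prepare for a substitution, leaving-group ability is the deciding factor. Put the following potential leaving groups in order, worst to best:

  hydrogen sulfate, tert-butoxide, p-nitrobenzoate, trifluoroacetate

A good leaving group is a weak base: the lower the pKₐ of its conjugate acid, the more readily it departs.
hydrogen sulfate: pKₐ(H₂SO₄) ≈ -3 — conjugate base of a strong mineral acid
trifluoroacetate: pKₐ(CF₃COOH) ≈ 0.2 — strongly electron-withdrawing CF₃ stabilises the carboxylate
p-nitrobenzoate: pKₐ(p-nitrobenzoic acid) ≈ 3.4
tert-butoxide: pKₐ(t-BuOH) ≈ 18
Reversing gives the worst-to-best order requested.

tert-butoxide < p-nitrobenzoate < trifluoroacetate < hydrogen sulfate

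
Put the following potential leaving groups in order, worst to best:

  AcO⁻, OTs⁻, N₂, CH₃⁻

CH₃⁻ < AcO⁻ < OTs⁻ < N₂

A good leaving group is a weak base: the lower the pKₐ of its conjugate acid, the more readily it departs.
N₂: no meaningful conjugate acid; N₂ departs as an exceptionally stable neutral molecule
OTs⁻: pKₐ(p-CH₃C₆H₄SO₃H (TsOH)) ≈ -2.8 — resonance-delocalised arenesulfonate
AcO⁻: pKₐ(CH₃COOH) ≈ 4.8
CH₃⁻: pKₐ(CH₄) ≈ 48
Listed from poorest to best leaving group as asked.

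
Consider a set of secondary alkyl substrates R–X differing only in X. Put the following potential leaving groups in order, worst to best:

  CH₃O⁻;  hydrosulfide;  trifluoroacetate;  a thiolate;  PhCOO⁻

CH₃O⁻ < a thiolate < hydrosulfide < PhCOO⁻ < trifluoroacetate

A good leaving group is a weak base: the lower the pKₐ of its conjugate acid, the more readily it departs.
trifluoroacetate: pKₐ(CF₃COOH) ≈ 0.2
PhCOO⁻: pKₐ(C₆H₅COOH) ≈ 4.2 — aryl carboxylate
hydrosulfide: pKₐ(H₂S) ≈ 7 — larger and more polarisable than the oxygen analogue
a thiolate: pKₐ(RSH (a thiol)) ≈ 10.5 — moderately basic; rarely leaves without activation
CH₃O⁻: pKₐ(CH₃OH) ≈ 15.5
Reversing gives the worst-to-best order requested.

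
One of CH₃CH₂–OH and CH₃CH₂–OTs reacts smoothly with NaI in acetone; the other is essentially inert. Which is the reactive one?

CH₃CH₂–OTs

From CH₃CH₂–OH the departing group would be OH⁻ (pKₐ(H₂O) ≈ 15.7). Strong base; essentially never leaves without prior activation.
From CH₃CH₂–OTs the leaving group is OTs⁻ (pKₐ(p-CH₃C₆H₄SO₃H (TsOH)) ≈ -2.8). Resonance-delocalised arenesulfonate.
(In practice CH₃CH₂–OTs is made from CH₃CH₂–OH by treatment with TsCl / pyridine, converting the hydroxyl into a tosylate.)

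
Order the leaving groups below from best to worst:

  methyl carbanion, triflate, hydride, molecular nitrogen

Leaving-group ability tracks the stability of the departed species; conjugate-acid pKₐ is the usual yardstick (lower pKₐ → better LG).
molecular nitrogen: no meaningful conjugate acid; N₂ departs as an exceptionally stable neutral molecule
triflate: pKₐ(CF₃SO₃H (triflic acid)) ≈ -14
hydride: pKₐ(H₂) ≈ 36
methyl carbanion: pKₐ(CH₄) ≈ 48

molecular nitrogen > triflate > hydride > methyl carbanion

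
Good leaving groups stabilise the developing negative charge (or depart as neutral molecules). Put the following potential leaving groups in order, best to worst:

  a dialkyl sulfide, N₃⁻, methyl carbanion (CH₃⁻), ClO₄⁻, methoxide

ClO₄⁻ > a dialkyl sulfide > N₃⁻ > methoxide > methyl carbanion (CH₃⁻)

ClO₄⁻: pKₐ(HClO₄) ≈ -10 — extremely weak base; rarely used for safety reasons
a dialkyl sulfide: pKₐ(R'₂SH⁺) ≈ -7
N₃⁻: pKₐ(HN₃) ≈ 4.7 — linear, resonance-stabilised
methoxide: pKₐ(CH₃OH) ≈ 15.5 — strong base; alkoxides do not leave unassisted
methyl carbanion (CH₃⁻): pKₐ(CH₄) ≈ 48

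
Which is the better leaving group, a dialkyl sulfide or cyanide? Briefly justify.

a dialkyl sulfide

a dialkyl sulfide is the better leaving group.
pKₐ(R'₂SH⁺) ≈ -7 versus pKₐ(HCN) ≈ 9.2: a dialkyl sulfide is the much weaker base.
Neutral; leaves from a sulfonium salt (R–SR'₂⁺).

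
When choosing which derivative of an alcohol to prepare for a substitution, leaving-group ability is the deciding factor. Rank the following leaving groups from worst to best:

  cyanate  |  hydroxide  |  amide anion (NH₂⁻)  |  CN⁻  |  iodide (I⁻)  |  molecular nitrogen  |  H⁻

Leaving-group ability tracks the stability of the departed species; conjugate-acid pKₐ is the usual yardstick (lower pKₐ → better LG).
molecular nitrogen: no meaningful conjugate acid; N₂ departs as an exceptionally stable neutral molecule
iodide (I⁻): pKₐ(HI) ≈ -10 — large, highly polarisable; very weak base
cyanate: pKₐ(HOCN) ≈ 3.5 — resonance between N and O
CN⁻: pKₐ(HCN) ≈ 9.2 — sp carbon stabilises the charge somewhat, but still a poor LG
hydroxide: pKₐ(H₂O) ≈ 15.7
H⁻: pKₐ(H₂) ≈ 36 — extremely strong base; leaves only in special hydride-transfer contexts
amide anion (NH₂⁻): pKₐ(NH₃) ≈ 38 — extremely strong base; never a leaving group
Listed from poorest to best leaving group as asked.

amide anion (NH₂⁻) < H⁻ < hydroxide < CN⁻ < cyanate < iodide (I⁻) < molecular nitrogen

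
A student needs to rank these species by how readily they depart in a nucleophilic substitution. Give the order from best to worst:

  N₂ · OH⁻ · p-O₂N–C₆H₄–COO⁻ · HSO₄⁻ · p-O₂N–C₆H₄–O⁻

N₂: no meaningful conjugate acid; N₂ departs as an exceptionally stable neutral molecule
HSO₄⁻: pKₐ(H₂SO₄) ≈ -3 — conjugate base of a strong mineral acid
p-O₂N–C₆H₄–COO⁻: pKₐ(p-nitrobenzoic acid) ≈ 3.4
p-O₂N–C₆H₄–O⁻: pKₐ(p-nitrophenol) ≈ 7.2 — nitro group delocalises the charge; the classic chromogenic LG
OH⁻: pKₐ(H₂O) ≈ 15.7 — strong base; essentially never leaves without prior activation

N₂ > HSO₄⁻ > p-O₂N–C₆H₄–COO⁻ > p-O₂N–C₆H₄–O⁻ > OH⁻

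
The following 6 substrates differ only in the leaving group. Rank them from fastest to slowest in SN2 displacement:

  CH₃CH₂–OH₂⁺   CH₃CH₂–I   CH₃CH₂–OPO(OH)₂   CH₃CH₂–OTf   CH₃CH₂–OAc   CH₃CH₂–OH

With the same alkyl group throughout, only the leaving group differentiates the rates.
A good leaving group is a weak base: the lower the pKₐ of its conjugate acid, the more readily it departs.
CH₃CH₂–OTf loses OTf⁻: pKₐ(CF₃SO₃H (triflic acid)) ≈ -14
CH₃CH₂–I loses I⁻: pKₐ(HI) ≈ -10
CH₃CH₂–OH₂⁺ loses H₂O: pKₐ(H₃O⁺) ≈ -1.7
CH₃CH₂–OPO(OH)₂ loses H₂PO₄⁻: pKₐ(H₃PO₄) ≈ 2.1
CH₃CH₂–OAc loses AcO⁻: pKₐ(CH₃COOH) ≈ 4.8
CH₃CH₂–OH loses OH⁻: pKₐ(H₂O) ≈ 15.7

CH₃CH₂–OTf > CH₃CH₂–I > CH₃CH₂–OH₂⁺ > CH₃CH₂–OPO(OH)₂ > CH₃CH₂–OAc > CH₃CH₂–OH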